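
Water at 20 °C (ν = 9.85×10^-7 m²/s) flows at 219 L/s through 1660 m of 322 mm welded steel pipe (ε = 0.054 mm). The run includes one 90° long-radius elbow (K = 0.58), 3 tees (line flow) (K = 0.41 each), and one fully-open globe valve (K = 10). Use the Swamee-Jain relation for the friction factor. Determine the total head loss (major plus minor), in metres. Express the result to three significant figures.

H_L ≈ 32.0 m

V = 4Q/(πD²) = 2.689 m/s; V²/2g = 0.3686 m
Re = 8.79×10^5, ε/D = 1.68×10^-4 → f = 0.01452 (Swamee-Jain)
Major: h_f = f(L/D)·V²/2g = 0.01452·5155·0.3686 = 27.60 m
Minor: ΣK = 11.8; h_m = ΣK·V²/2g = 4.353 m
Total H_L = 27.60 + 4.353 = 31.95 m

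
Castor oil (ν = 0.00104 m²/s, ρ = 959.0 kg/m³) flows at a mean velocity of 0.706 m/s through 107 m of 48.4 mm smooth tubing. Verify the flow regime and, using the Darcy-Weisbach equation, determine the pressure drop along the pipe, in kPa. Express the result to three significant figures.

Re = VD/ν = 0.706·0.04840/0.00104 = 32.9 → laminar (Re < 2300)
f = 64/Re = 1.948
h_f = f(L/D)V²/(2g) = 1.948·(107/0.04840)·0.706²/(2·9.81) = 109.4 m
Δp = ρg·h_f = 959.0·9.81·109.4 = 1029 kPa

Δp ≈ 1030 kPa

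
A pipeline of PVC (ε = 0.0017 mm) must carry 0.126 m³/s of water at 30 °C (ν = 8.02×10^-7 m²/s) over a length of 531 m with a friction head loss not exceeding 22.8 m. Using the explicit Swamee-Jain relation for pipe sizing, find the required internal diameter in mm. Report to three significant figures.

D ≈ 207 mm

Swamee-Jain (Type III): D = 0.66·[ε^1.25·(LQ²/(gh_f))^4.75 + ν·Q^9.4·(L/(gh_f))^5.2]^0.04
LQ²/(gh_f) = 0.03769; L/(gh_f) = 2.374
Term 1 = ε^1.25·(…)^4.75 = 1.06×10^-14; Term 2 = ν·Q^9.4·(…)^5.2 = 2.51×10^-13
D = 0.66·(1.06×10^-14 + 2.51×10^-13)^0.04 = 0.2071 m = 207 mm
Check: V = 3.74 m/s, Re = 9.66×10^5, f = 0.01187, h_f = 21.7 m ≈ 22.8 m ✓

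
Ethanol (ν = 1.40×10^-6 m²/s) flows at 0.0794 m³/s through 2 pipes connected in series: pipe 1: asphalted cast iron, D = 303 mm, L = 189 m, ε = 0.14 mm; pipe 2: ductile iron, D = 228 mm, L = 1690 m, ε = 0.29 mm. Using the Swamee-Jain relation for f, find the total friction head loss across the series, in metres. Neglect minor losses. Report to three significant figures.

Pipe 1: V = 1.101 m/s, Re = 2.38×10^5, ε/D = 4.62×10^-4, f = 0.01844, h_1 = f(L/D)V²/2g = 0.7108 m
Pipe 2: V = 1.945 m/s, Re = 3.17×10^5, ε/D = 0.00127, f = 0.02176, h_2 = f(L/D)V²/2g = 31.10 m
Series → Q common, losses add: H = Σh = 31.81 m

H ≈ 31.8 m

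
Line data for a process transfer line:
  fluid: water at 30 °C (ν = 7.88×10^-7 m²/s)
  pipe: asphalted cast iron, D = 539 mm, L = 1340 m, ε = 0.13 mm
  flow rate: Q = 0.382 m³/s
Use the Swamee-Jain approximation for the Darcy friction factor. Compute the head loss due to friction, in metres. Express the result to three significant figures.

V = 4Q/(πD²) = 4·0.382/(π·0.539²) = 1.674 m/s
Re = VD/ν = 1.674·0.539/7.88×10^-7 = 1.15×10^6 → turbulent
ε/D = 0.13/539 = 2.41×10^-4
Swamee-Jain: f = 0.01510
h_f = f(L/D)V²/(2g) = 0.01510·(1340/0.539)·1.674²/(2·9.81) = 5.364 m

h_f ≈ 5.36 m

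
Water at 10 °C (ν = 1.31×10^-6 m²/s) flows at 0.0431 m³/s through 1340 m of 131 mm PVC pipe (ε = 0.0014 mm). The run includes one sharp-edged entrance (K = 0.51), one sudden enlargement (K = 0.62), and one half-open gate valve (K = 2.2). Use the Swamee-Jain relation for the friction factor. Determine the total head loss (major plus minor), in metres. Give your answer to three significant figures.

V = 4Q/(πD²) = 3.198 m/s; V²/2g = 0.5212 m
Re = 3.20×10^5, ε/D = 1.07×10^-5 → f = 0.01433 (Swamee-Jain)
Major: h_f = f(L/D)·V²/2g = 0.01433·10229·0.5212 = 76.42 m
Minor: ΣK = 3.33; h_m = ΣK·V²/2g = 1.736 m
Total H_L = 76.42 + 1.736 = 78.15 m

H_L ≈ 78.2 m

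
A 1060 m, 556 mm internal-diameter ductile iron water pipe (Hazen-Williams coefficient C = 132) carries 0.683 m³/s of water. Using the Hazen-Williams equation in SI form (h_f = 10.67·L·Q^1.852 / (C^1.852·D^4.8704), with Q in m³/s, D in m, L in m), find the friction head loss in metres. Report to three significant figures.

h_f = 10.67·1060·0.683^1.852 / (132^1.852·0.556^4.8704) = 11.51 m

h_f ≈ 11.5 m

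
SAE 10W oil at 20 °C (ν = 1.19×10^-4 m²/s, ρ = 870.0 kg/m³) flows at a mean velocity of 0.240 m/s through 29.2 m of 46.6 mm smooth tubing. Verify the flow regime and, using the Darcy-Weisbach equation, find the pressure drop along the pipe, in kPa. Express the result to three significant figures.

Re = VD/ν = 0.240·0.04660/1.19×10^-4 = 94.0 → laminar (Re < 2300)
f = 64/Re = 0.6810
h_f = f(L/D)V²/(2g) = 0.6810·(29.2/0.04660)·0.240²/(2·9.81) = 1.253 m
Δp = ρg·h_f = 870.0·9.81·1.253 = 10.69 kPa

Δp ≈ 10.7 kPa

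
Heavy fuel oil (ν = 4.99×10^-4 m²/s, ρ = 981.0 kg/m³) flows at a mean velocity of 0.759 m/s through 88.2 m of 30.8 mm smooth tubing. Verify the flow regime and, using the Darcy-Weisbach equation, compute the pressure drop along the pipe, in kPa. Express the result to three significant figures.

Δp ≈ 1110 kPa

Re = VD/ν = 0.759·0.03080/4.99×10^-4 = 46.8 → laminar (Re < 2300)
f = 64/Re = 1.366
h_f = f(L/D)V²/(2g) = 1.366·(88.2/0.03080)·0.759²/(2·9.81) = 114.9 m
Δp = ρg·h_f = 981.0·9.81·114.9 = 1105 kPa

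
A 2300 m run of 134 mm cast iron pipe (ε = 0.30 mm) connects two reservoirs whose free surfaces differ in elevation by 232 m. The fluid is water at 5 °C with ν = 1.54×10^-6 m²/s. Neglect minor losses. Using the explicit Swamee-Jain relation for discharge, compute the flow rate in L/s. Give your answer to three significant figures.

Q ≈ 46.2 L/s

Swamee-Jain (Type II): Q = -0.965·√(gD⁵h_f/L)·ln[ε/(3.7D) + √(3.17ν²L/(gD³h_f))]
√(gD⁵h_f/L) = √(9.81·0.134⁵·232/2300) = 0.006538
ε/(3.7D) = 6.05×10^-4; √(3.17ν²L/(gD³h_f)) = 5.62×10^-5
Q = -0.965·0.006538·ln(6.613×10^-4) = 0.04619 m³/s
Check: V = 3.28 m/s, Re = 2.85×10^5, f = 0.02488, h_f = 233 m ≈ 232 m ✓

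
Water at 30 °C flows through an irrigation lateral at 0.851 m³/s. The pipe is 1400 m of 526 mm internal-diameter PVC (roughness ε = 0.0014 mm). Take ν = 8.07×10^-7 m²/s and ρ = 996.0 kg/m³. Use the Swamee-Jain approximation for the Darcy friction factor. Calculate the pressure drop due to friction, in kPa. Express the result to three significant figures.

V = 4Q/(πD²) = 4·0.851/(π·0.526²) = 3.916 m/s
Re = VD/ν = 3.916·0.526/8.07×10^-7 = 2.55×10^6 → turbulent
ε/D = 0.0014/526 = 2.66×10^-6
Swamee-Jain: f = 0.01009
h_f = f(L/D)V²/(2g) = 0.01009·(1400/0.526)·3.916²/(2·9.81) = 21.00 m
Δp = ρg·h_f = 996.0·9.81·21.00 = 205.2 kPa

Δp ≈ 205 kPa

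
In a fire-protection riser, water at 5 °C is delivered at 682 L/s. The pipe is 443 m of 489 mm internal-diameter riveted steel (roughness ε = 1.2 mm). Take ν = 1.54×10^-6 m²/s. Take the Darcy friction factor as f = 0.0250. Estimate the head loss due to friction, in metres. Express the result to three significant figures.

h_f ≈ 15.2 m

V = 4Q/(πD²) = 4·0.682/(π·0.489²) = 3.631 m/s
h_f = f(L/D)V²/(2g) = 0.02500·(443/0.489)·3.631²/(2·9.81) = 15.22 m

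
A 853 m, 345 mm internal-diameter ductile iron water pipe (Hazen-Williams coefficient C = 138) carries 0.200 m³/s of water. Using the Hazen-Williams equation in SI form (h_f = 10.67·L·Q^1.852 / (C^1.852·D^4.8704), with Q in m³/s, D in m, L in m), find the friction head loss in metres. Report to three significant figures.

h_f ≈ 8.97 m

h_f = 10.67·853·0.200^1.852 / (138^1.852·0.345^4.8704) = 8.965 m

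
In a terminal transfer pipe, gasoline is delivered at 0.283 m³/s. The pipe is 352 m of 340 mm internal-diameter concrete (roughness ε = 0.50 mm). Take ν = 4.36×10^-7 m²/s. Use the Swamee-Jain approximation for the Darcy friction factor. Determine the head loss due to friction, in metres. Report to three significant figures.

h_f ≈ 11.2 m

V = 4Q/(πD²) = 4·0.283/(π·0.340²) = 3.117 m/s
Re = VD/ν = 3.117·0.340/4.36×10^-7 = 2.43×10^6 → turbulent
ε/D = 0.50/340 = 0.00147
Swamee-Jain: f = 0.02176
h_f = f(L/D)V²/(2g) = 0.02176·(352/0.340)·3.117²/(2·9.81) = 11.16 m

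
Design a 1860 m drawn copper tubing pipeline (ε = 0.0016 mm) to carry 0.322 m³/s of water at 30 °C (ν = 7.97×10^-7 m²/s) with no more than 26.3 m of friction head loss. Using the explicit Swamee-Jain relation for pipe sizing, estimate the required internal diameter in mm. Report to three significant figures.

Swamee-Jain (Type III): D = 0.66·[ε^1.25·(LQ²/(gh_f))^4.75 + ν·Q^9.4·(L/(gh_f))^5.2]^0.04
LQ²/(gh_f) = 0.7475; L/(gh_f) = 7.209
Term 1 = ε^1.25·(…)^4.75 = 1.43×10^-8; Term 2 = ν·Q^9.4·(…)^5.2 = 5.45×10^-7
D = 0.66·(1.43×10^-8 + 5.45×10^-7)^0.04 = 0.3711 m = 371 mm
Check: V = 2.98 m/s, Re = 1.39×10^6, f = 0.01113, h_f = 25.2 m ≈ 26.3 m ✓

D ≈ 371 mm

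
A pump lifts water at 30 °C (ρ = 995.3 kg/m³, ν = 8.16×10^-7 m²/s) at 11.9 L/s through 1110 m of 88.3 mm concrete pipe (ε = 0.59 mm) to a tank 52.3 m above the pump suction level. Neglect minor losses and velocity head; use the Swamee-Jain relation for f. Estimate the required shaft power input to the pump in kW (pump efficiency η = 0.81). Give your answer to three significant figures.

P_shaft ≈ 19.2 kW

V = 4Q/(πD²) = 1.943 m/s; Re = 2.10×10^5; ε/D = 0.00668; f = 0.03375
h_f = f(L/D)V²/2g = 81.67 m
Total head H = z + h_f = 52.3 + 81.67 = 134.0 m
P_hyd = ρgQH = 995.3·9.81·0.0119·134.0 = 15.57 kW
P_shaft = P_hyd/η = 15.57/0.81 = 19.22 kW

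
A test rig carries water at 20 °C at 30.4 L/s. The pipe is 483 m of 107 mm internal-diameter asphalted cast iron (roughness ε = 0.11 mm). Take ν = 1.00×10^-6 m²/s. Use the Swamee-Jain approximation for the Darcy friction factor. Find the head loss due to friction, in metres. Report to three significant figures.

h_f ≈ 54.4 m

V = 4Q/(πD²) = 4·0.0304/(π·0.107²) = 3.381 m/s
Re = VD/ν = 3.381·0.107/1.00×10^-6 = 3.62×10^5 → turbulent
ε/D = 0.11/107 = 0.00103
Swamee-Jain: f = 0.02070
h_f = f(L/D)V²/(2g) = 0.02070·(483/0.107)·3.381²/(2·9.81) = 54.44 m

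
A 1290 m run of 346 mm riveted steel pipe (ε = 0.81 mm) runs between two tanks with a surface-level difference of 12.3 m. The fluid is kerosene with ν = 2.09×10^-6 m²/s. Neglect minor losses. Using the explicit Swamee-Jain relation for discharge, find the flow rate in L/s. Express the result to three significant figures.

Swamee-Jain (Type II): Q = -0.965·√(gD⁵h_f/L)·ln[ε/(3.7D) + √(3.17ν²L/(gD³h_f))]
√(gD⁵h_f/L) = √(9.81·0.346⁵·12.3/1290) = 0.02154
ε/(3.7D) = 6.33×10^-4; √(3.17ν²L/(gD³h_f)) = 5.98×10^-5
Q = -0.965·0.02154·ln(6.925×10^-4) = 0.1512 m³/s
Check: V = 1.61 m/s, Re = 2.66×10^5, f = 0.02519, h_f = 12.4 m ≈ 12.3 m ✓

Q ≈ 151 L/s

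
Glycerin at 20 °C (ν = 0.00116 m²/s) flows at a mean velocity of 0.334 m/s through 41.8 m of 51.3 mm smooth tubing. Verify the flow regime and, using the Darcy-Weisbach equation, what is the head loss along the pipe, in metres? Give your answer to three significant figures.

Re = VD/ν = 0.334·0.05130/0.00116 = 14.8 → laminar (Re < 2300)
f = 64/Re = 4.333
h_f = f(L/D)V²/(2g) = 4.333·(41.8/0.05130)·0.334²/(2·9.81) = 20.07 m

h_f ≈ 20.1 m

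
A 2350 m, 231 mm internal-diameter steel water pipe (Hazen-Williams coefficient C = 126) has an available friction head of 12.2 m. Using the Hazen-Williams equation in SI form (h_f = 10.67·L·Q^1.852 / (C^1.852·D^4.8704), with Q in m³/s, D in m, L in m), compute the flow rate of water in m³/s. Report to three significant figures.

Rearranging: Q = [h_f·C^1.852·D^4.8704 / (10.67·L)]^(1/1.852)
Q = [12.2·126^1.852·0.231^4.8704 / (10.67·2350)]^0.540 = 0.04345 m³/s

Q ≈ 0.0434 m³/s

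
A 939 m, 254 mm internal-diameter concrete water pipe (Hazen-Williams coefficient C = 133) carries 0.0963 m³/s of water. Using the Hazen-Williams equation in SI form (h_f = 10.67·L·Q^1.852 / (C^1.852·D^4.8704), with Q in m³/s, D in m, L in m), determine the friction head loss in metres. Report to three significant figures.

h_f = 10.67·939·0.0963^1.852 / (133^1.852·0.254^4.8704) = 12.13 m

h_f ≈ 12.1 m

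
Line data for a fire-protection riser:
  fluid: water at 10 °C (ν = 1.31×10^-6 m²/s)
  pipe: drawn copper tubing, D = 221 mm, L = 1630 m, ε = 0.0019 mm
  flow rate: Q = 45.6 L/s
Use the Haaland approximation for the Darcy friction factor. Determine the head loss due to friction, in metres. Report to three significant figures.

V = 4Q/(πD²) = 4·0.0456/(π·0.221²) = 1.189 m/s
Re = VD/ν = 1.189·0.221/1.31×10^-6 = 2.01×10^5 → turbulent
ε/D = 0.0019/221 = 8.60×10^-6
Haaland: f = 0.01554
h_f = f(L/D)V²/(2g) = 0.01554·(1630/0.221)·1.189²/(2·9.81) = 8.256 m

h_f ≈ 8.26 m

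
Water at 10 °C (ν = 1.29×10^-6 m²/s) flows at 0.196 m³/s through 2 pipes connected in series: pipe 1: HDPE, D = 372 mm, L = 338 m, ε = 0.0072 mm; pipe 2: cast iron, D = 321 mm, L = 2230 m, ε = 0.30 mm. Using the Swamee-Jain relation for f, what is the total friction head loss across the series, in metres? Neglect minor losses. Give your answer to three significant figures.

H ≈ 43.4 m

Pipe 1: V = 1.803 m/s, Re = 5.20×10^5, ε/D = 1.94×10^-5, f = 0.01331, h_1 = f(L/D)V²/2g = 2.005 m
Pipe 2: V = 2.422 m/s, Re = 6.03×10^5, ε/D = 9.35×10^-4, f = 0.01995, h_2 = f(L/D)V²/2g = 41.44 m
Series → Q common, losses add: H = Σh = 43.45 m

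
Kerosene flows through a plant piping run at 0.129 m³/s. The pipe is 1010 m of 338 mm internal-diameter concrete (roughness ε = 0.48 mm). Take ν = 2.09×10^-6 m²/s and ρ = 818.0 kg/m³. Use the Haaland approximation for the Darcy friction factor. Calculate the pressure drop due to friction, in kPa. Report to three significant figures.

V = 4Q/(πD²) = 4·0.129/(π·0.338²) = 1.438 m/s
Re = VD/ν = 1.438·0.338/2.09×10^-6 = 2.33×10^5 → turbulent
ε/D = 0.48/338 = 0.00142
Haaland: f = 0.02232
h_f = f(L/D)V²/(2g) = 0.02232·(1010/0.338)·1.438²/(2·9.81) = 7.027 m
Δp = ρg·h_f = 818.0·9.81·7.027 = 56.39 kPa

Δp ≈ 56.4 kPa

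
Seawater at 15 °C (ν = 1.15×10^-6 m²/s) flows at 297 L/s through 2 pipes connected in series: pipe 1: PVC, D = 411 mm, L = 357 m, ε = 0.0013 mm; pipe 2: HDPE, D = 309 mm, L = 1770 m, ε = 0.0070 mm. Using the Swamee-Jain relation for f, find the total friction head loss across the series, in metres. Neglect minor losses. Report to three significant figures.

Pipe 1: V = 2.239 m/s, Re = 8.00×10^5, ε/D = 3.16×10^-6, f = 0.01212, h_1 = f(L/D)V²/2g = 2.690 m
Pipe 2: V = 3.960 m/s, Re = 1.06×10^6, ε/D = 2.27×10^-5, f = 0.01204, h_2 = f(L/D)V²/2g = 55.13 m
Series → Q common, losses add: H = Σh = 57.82 m

H ≈ 57.8 m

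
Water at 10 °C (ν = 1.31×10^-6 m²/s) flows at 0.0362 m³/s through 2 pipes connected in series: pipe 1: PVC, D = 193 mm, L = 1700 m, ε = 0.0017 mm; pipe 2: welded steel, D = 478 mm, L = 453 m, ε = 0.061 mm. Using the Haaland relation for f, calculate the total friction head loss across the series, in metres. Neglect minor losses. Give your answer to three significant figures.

H ≈ 10.9 m

Pipe 1: V = 1.237 m/s, Re = 1.82×10^5, ε/D = 8.81×10^-6, f = 0.01583, h_1 = f(L/D)V²/2g = 10.88 m
Pipe 2: V = 0.2017 m/s, Re = 7.36×10^4, ε/D = 1.28×10^-4, f = 0.01949, h_2 = f(L/D)V²/2g = 0.03831 m
Series → Q common, losses add: H = Σh = 10.92 m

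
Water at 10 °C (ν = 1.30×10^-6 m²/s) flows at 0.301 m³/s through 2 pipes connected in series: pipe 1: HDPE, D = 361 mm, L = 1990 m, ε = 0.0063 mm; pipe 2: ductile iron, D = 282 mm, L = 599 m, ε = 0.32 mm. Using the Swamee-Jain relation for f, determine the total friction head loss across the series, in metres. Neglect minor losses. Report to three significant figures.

H ≈ 81.9 m

Pipe 1: V = 2.941 m/s, Re = 8.17×10^5, ε/D = 1.75×10^-5, f = 0.01238, h_1 = f(L/D)V²/2g = 30.09 m
Pipe 2: V = 4.819 m/s, Re = 1.05×10^6, ε/D = 0.00113, f = 0.02060, h_2 = f(L/D)V²/2g = 51.81 m
Series → Q common, losses add: H = Σh = 81.90 m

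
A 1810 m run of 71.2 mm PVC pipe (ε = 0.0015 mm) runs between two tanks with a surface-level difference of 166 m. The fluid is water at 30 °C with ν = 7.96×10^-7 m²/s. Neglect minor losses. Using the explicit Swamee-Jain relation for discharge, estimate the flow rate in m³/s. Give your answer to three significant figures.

Swamee-Jain (Type II): Q = -0.965·√(gD⁵h_f/L)·ln[ε/(3.7D) + √(3.17ν²L/(gD³h_f))]
√(gD⁵h_f/L) = √(9.81·0.0712⁵·166/1810) = 0.001283
ε/(3.7D) = 5.69×10^-6; √(3.17ν²L/(gD³h_f)) = 7.86×10^-5
Q = -0.965·0.001283·ln(8.434×10^-5) = 0.01161 m³/s
Check: V = 2.92 m/s, Re = 2.61×10^5, f = 0.01498, h_f = 165 m ≈ 166 m ✓

Q ≈ 0.0116 m³/s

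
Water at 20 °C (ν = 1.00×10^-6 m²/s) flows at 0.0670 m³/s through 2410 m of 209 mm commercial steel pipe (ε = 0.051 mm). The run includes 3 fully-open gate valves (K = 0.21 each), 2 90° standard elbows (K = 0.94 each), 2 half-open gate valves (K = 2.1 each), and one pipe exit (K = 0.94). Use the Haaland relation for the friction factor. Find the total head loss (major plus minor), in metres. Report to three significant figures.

V = 4Q/(πD²) = 1.953 m/s; V²/2g = 0.1944 m
Re = 4.08×10^5, ε/D = 2.44×10^-4 → f = 0.01594 (Haaland)
Major: h_f = f(L/D)·V²/2g = 0.01594·11531·0.1944 = 35.73 m
Minor: ΣK = 7.65; h_m = ΣK·V²/2g = 1.487 m
Total H_L = 35.73 + 1.487 = 37.22 m

H_L ≈ 37.2 m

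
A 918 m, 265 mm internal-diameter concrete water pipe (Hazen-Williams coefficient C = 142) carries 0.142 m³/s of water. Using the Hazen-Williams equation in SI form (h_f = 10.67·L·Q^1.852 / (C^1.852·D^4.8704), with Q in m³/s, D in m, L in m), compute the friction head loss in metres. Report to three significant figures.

h_f ≈ 17.5 m

h_f = 10.67·918·0.142^1.852 / (142^1.852·0.265^4.8704) = 17.54 m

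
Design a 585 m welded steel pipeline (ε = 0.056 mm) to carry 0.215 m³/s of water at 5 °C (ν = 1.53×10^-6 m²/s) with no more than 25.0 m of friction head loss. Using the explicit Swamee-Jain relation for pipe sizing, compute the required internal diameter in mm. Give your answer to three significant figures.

D ≈ 271 mm

Swamee-Jain (Type III): D = 0.66·[ε^1.25·(LQ²/(gh_f))^4.75 + ν·Q^9.4·(L/(gh_f))^5.2]^0.04
LQ²/(gh_f) = 0.1103; L/(gh_f) = 2.385
Term 1 = ε^1.25·(…)^4.75 = 1.37×10^-10; Term 2 = ν·Q^9.4·(…)^5.2 = 7.46×10^-11
D = 0.66·(1.37×10^-10 + 7.46×10^-11)^0.04 = 0.2707 m = 271 mm
Check: V = 3.73 m/s, Re = 6.61×10^5, f = 0.01524, h_f = 23.4 m ≈ 25.0 m ✓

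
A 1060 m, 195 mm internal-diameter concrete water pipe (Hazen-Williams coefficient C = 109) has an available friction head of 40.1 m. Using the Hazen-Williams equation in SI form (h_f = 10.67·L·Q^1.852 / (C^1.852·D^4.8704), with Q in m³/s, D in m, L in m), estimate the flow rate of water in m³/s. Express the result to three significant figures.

Rearranging: Q = [h_f·C^1.852·D^4.8704 / (10.67·L)]^(1/1.852)
Q = [40.1·109^1.852·0.195^4.8704 / (10.67·1060)]^0.540 = 0.07035 m³/s

Q ≈ 0.0704 m³/s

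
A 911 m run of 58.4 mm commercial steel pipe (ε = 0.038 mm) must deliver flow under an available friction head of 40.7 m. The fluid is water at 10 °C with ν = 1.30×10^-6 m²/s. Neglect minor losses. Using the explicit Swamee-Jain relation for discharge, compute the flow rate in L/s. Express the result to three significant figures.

Q ≈ 4.09 L/s

Swamee-Jain (Type II): Q = -0.965·√(gD⁵h_f/L)·ln[ε/(3.7D) + √(3.17ν²L/(gD³h_f))]
√(gD⁵h_f/L) = √(9.81·0.0584⁵·40.7/911) = 5.456×10^-4
ε/(3.7D) = 1.76×10^-4; √(3.17ν²L/(gD³h_f)) = 2.48×10^-4
Q = -0.965·5.456×10^-4·ln(4.236×10^-4) = 0.004090 m³/s
Check: V = 1.53 m/s, Re = 6.86×10^4, f = 0.02207, h_f = 40.9 m ≈ 40.7 m ✓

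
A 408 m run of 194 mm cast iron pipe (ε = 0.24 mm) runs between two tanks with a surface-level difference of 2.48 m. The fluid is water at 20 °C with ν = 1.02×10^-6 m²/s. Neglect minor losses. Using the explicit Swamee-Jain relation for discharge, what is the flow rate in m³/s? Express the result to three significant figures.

Swamee-Jain (Type II): Q = -0.965·√(gD⁵h_f/L)·ln[ε/(3.7D) + √(3.17ν²L/(gD³h_f))]
√(gD⁵h_f/L) = √(9.81·0.194⁵·2.48/408) = 0.004048
ε/(3.7D) = 3.34×10^-4; √(3.17ν²L/(gD³h_f)) = 8.70×10^-5
Q = -0.965·0.004048·ln(4.214×10^-4) = 0.03036 m³/s
Check: V = 1.03 m/s, Re = 1.95×10^5, f = 0.02211, h_f = 2.50 m ≈ 2.48 m ✓

Q ≈ 0.0304 m³/s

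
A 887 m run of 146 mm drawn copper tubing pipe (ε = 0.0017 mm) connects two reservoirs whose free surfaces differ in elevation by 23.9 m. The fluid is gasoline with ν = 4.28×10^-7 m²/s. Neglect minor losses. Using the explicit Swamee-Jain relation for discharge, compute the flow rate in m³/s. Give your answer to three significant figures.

Q ≈ 0.0421 m³/s

Swamee-Jain (Type II): Q = -0.965·√(gD⁵h_f/L)·ln[ε/(3.7D) + √(3.17ν²L/(gD³h_f))]
√(gD⁵h_f/L) = √(9.81·0.146⁵·23.9/887) = 0.004187
ε/(3.7D) = 3.15×10^-6; √(3.17ν²L/(gD³h_f)) = 2.66×10^-5
Q = -0.965·0.004187·ln(2.972×10^-5) = 0.04212 m³/s
Check: V = 2.52 m/s, Re = 8.58×10^5, f = 0.01217, h_f = 23.9 m ≈ 23.9 m ✓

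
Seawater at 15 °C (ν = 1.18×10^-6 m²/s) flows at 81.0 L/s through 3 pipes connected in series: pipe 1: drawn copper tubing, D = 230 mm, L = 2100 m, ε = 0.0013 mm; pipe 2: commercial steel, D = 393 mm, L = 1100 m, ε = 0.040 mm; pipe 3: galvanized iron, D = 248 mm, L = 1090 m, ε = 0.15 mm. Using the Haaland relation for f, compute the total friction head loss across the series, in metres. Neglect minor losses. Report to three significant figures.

Pipe 1: V = 1.950 m/s, Re = 3.80×10^5, ε/D = 5.65×10^-6, f = 0.01378, h_1 = f(L/D)V²/2g = 24.37 m
Pipe 2: V = 0.6677 m/s, Re = 2.22×10^5, ε/D = 1.02×10^-4, f = 0.01593, h_2 = f(L/D)V²/2g = 1.013 m
Pipe 3: V = 1.677 m/s, Re = 3.52×10^5, ε/D = 6.05×10^-4, f = 0.01850, h_3 = f(L/D)V²/2g = 11.65 m
Series → Q common, losses add: H = Σh = 37.04 m

H ≈ 37.0 m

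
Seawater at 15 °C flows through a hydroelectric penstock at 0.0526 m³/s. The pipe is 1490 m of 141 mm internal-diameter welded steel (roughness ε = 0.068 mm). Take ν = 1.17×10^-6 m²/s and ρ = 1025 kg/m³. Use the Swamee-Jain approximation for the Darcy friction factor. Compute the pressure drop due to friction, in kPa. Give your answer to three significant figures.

V = 4Q/(πD²) = 4·0.0526/(π·0.141²) = 3.369 m/s
Re = VD/ν = 3.369·0.141/1.17×10^-6 = 4.06×10^5 → turbulent
ε/D = 0.068/141 = 4.82×10^-4
Swamee-Jain: f = 0.01787
h_f = f(L/D)V²/(2g) = 0.01787·(1490/0.141)·3.369²/(2·9.81) = 109.2 m
Δp = ρg·h_f = 1025·9.81·109.2 = 1098 kPa

Δp ≈ 1100 kPa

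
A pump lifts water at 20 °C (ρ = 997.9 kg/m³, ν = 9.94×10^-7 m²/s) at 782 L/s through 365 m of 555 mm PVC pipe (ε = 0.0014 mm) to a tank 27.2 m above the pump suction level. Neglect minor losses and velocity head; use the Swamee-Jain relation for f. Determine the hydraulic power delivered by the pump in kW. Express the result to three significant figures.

V = 4Q/(πD²) = 3.232 m/s; Re = 1.80×10^6; ε/D = 2.52×10^-6; f = 0.01063
h_f = f(L/D)V²/2g = 3.722 m
Total head H = z + h_f = 27.2 + 3.722 = 30.92 m
P_hyd = ρgQH = 997.9·9.81·0.782·30.92 = 236.7 kW

P_hyd ≈ 237 kW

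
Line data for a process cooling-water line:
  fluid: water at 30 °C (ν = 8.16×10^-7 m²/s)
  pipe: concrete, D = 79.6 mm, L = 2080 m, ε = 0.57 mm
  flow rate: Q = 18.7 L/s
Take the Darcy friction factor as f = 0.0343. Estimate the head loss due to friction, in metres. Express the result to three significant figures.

h_f ≈ 645 m

V = 4Q/(πD²) = 4·0.0187/(π·0.0796²) = 3.758 m/s
h_f = f(L/D)V²/(2g) = 0.03430·(2080/0.0796)·3.758²/(2·9.81) = 645.1 m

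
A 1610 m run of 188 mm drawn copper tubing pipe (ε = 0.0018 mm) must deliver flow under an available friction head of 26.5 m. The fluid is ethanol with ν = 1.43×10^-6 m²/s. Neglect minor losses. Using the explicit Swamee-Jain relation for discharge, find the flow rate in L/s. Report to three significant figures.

Q ≈ 56.0 L/s

Swamee-Jain (Type II): Q = -0.965·√(gD⁵h_f/L)·ln[ε/(3.7D) + √(3.17ν²L/(gD³h_f))]
√(gD⁵h_f/L) = √(9.81·0.188⁵·26.5/1610) = 0.006158
ε/(3.7D) = 2.59×10^-6; √(3.17ν²L/(gD³h_f)) = 7.77×10^-5
Q = -0.965·0.006158·ln(8.032×10^-5) = 0.05603 m³/s
Check: V = 2.02 m/s, Re = 2.65×10^5, f = 0.01481, h_f = 26.3 m ≈ 26.5 m ✓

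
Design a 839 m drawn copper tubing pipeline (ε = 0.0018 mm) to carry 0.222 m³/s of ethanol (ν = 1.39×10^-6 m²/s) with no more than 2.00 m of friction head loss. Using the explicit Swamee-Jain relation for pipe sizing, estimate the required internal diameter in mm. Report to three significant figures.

D ≈ 477 mm

Swamee-Jain (Type III): D = 0.66·[ε^1.25·(LQ²/(gh_f))^4.75 + ν·Q^9.4·(L/(gh_f))^5.2]^0.04
LQ²/(gh_f) = 2.108; L/(gh_f) = 42.76
Term 1 = ε^1.25·(…)^4.75 = 2.28×10^-6; Term 2 = ν·Q^9.4·(…)^5.2 = 3.02×10^-4
D = 0.66·(2.28×10^-6 + 3.02×10^-4)^0.04 = 0.4774 m = 477 mm
Check: V = 1.24 m/s, Re = 4.26×10^5, f = 0.01353, h_f = 1.86 m ≈ 2.00 m ✓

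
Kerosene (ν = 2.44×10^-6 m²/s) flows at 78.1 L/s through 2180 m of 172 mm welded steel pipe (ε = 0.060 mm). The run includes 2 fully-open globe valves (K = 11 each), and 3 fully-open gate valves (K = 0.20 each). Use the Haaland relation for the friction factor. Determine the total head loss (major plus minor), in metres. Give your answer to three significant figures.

V = 4Q/(πD²) = 3.361 m/s; V²/2g = 0.5759 m
Re = 2.37×10^5, ε/D = 3.49×10^-4 → f = 0.01750 (Haaland)
Major: h_f = f(L/D)·V²/2g = 0.01750·12674·0.5759 = 127.7 m
Minor: ΣK = 22.6; h_m = ΣK·V²/2g = 13.01 m
Total H_L = 127.7 + 13.01 = 140.7 m

H_L ≈ 141 m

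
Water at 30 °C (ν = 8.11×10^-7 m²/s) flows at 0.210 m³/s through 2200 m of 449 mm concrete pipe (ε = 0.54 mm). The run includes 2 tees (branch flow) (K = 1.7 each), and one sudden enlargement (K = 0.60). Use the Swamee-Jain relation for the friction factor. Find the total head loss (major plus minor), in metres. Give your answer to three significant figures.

H_L ≈ 9.59 m

V = 4Q/(πD²) = 1.326 m/s; V²/2g = 0.08965 m
Re = 7.34×10^5, ε/D = 0.00120 → f = 0.02101 (Swamee-Jain)
Major: h_f = f(L/D)·V²/2g = 0.02101·4900·0.08965 = 9.229 m
Minor: ΣK = 4.00; h_m = ΣK·V²/2g = 0.3586 m
Total H_L = 9.229 + 0.3586 = 9.588 m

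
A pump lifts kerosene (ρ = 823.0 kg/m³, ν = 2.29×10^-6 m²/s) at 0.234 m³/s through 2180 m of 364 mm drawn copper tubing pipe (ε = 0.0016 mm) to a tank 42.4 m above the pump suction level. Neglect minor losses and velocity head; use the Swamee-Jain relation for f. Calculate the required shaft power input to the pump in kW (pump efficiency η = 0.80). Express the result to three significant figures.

P_shaft ≈ 151 kW

V = 4Q/(πD²) = 2.249 m/s; Re = 3.57×10^5; ε/D = 4.40×10^-6; f = 0.01397
h_f = f(L/D)V²/2g = 21.56 m
Total head H = z + h_f = 42.4 + 21.56 = 63.96 m
P_hyd = ρgQH = 823.0·9.81·0.234·63.96 = 120.8 kW
P_shaft = P_hyd/η = 120.8/0.80 = 151.1 kW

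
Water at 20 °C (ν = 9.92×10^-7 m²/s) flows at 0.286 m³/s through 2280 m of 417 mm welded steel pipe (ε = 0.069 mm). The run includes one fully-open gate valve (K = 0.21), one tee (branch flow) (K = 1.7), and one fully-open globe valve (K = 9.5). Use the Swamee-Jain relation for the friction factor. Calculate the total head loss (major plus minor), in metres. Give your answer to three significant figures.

V = 4Q/(πD²) = 2.094 m/s; V²/2g = 0.2235 m
Re = 8.80×10^5, ε/D = 1.65×10^-4 → f = 0.01450 (Swamee-Jain)
Major: h_f = f(L/D)·V²/2g = 0.01450·5468·0.2235 = 17.72 m
Minor: ΣK = 11.4; h_m = ΣK·V²/2g = 2.550 m
Total H_L = 17.72 + 2.550 = 20.27 m

H_L ≈ 20.3 m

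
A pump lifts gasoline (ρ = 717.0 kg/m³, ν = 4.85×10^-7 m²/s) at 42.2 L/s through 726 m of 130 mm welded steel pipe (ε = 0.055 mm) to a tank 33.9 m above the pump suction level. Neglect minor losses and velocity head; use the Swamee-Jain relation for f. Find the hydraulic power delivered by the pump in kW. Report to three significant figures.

V = 4Q/(πD²) = 3.179 m/s; Re = 8.52×10^5; ε/D = 4.23×10^-4; f = 0.01685
h_f = f(L/D)V²/2g = 48.49 m
Total head H = z + h_f = 33.9 + 48.49 = 82.39 m
P_hyd = ρgQH = 717.0·9.81·0.0422·82.39 = 24.45 kW

P_hyd ≈ 24.5 kW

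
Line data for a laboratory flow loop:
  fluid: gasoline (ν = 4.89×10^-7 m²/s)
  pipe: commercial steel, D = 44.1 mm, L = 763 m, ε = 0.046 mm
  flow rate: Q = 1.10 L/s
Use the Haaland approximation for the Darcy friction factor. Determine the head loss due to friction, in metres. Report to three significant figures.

V = 4Q/(πD²) = 4·0.00110/(π·0.0441²) = 0.7202 m/s
Re = VD/ν = 0.7202·0.0441/4.89×10^-7 = 6.49×10^4 → turbulent
ε/D = 0.046/44.1 = 0.00104
Haaland: f = 0.02309
h_f = f(L/D)V²/(2g) = 0.02309·(763/0.0441)·0.7202²/(2·9.81) = 10.56 m

h_f ≈ 10.6 m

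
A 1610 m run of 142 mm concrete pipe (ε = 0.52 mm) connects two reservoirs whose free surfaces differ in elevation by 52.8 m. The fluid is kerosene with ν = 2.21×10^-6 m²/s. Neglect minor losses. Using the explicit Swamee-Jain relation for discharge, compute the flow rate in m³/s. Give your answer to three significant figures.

Q ≈ 0.0283 m³/s

Swamee-Jain (Type II): Q = -0.965·√(gD⁵h_f/L)·ln[ε/(3.7D) + √(3.17ν²L/(gD³h_f))]
√(gD⁵h_f/L) = √(9.81·0.142⁵·52.8/1610) = 0.004310
ε/(3.7D) = 9.90×10^-4; √(3.17ν²L/(gD³h_f)) = 1.30×10^-4
Q = -0.965·0.004310·ln(0.001119) = 0.02826 m³/s
Check: V = 1.78 m/s, Re = 1.15×10^5, f = 0.02894, h_f = 53.3 m ≈ 52.8 m ✓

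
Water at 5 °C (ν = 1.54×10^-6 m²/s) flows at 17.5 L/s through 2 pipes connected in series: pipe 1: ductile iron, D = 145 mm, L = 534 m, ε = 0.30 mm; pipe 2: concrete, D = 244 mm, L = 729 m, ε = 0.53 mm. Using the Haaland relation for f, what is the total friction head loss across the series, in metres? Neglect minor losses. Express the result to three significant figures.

H ≈ 5.87 m

Pipe 1: V = 1.060 m/s, Re = 9.98×10^4, ε/D = 0.00207, f = 0.02516, h_1 = f(L/D)V²/2g = 5.304 m
Pipe 2: V = 0.3743 m/s, Re = 5.93×10^4, ε/D = 0.00217, f = 0.02630, h_2 = f(L/D)V²/2g = 0.5610 m
Series → Q common, losses add: H = Σh = 5.865 m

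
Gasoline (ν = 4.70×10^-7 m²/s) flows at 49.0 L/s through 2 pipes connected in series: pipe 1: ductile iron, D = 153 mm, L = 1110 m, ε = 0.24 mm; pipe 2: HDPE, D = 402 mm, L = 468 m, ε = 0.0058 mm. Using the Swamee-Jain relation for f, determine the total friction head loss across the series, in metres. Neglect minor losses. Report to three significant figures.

H ≈ 58.7 m

Pipe 1: V = 2.665 m/s, Re = 8.68×10^5, ε/D = 0.00157, f = 0.02232, h_1 = f(L/D)V²/2g = 58.62 m
Pipe 2: V = 0.3861 m/s, Re = 3.30×10^5, ε/D = 1.44×10^-5, f = 0.01430, h_2 = f(L/D)V²/2g = 0.1264 m
Series → Q common, losses add: H = Σh = 58.75 m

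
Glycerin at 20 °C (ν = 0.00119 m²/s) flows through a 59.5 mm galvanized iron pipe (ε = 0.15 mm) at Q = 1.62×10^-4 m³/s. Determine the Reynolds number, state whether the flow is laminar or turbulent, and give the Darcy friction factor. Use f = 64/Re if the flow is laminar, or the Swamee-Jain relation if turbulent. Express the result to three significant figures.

V = 4Q/(πD²) = 0.05826 m/s
Re = VD/ν = 0.05826·0.0595/0.00119 = 2.91
Re < 2300 → laminar → f = 64/Re = 21.97

Re ≈ 2.91; laminar; f = 64/Re ≈ 22.0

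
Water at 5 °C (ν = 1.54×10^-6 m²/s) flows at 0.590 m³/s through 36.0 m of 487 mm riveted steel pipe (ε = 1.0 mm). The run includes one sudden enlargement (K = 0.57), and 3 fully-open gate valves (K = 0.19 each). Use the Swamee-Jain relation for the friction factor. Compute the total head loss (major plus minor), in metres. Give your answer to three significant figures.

H_L ≈ 1.48 m

V = 4Q/(πD²) = 3.167 m/s; V²/2g = 0.5113 m
Re = 1.00×10^6, ε/D = 0.00205 → f = 0.02384 (Swamee-Jain)
Major: h_f = f(L/D)·V²/2g = 0.02384·73.92·0.5113 = 0.9012 m
Minor: ΣK = 1.14; h_m = ΣK·V²/2g = 0.5829 m
Total H_L = 0.9012 + 0.5829 = 1.484 m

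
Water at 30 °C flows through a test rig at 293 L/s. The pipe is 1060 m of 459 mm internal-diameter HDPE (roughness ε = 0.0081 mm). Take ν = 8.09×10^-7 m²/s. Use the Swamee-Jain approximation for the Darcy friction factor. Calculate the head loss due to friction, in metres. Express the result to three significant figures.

V = 4Q/(πD²) = 4·0.293/(π·0.459²) = 1.771 m/s
Re = VD/ν = 1.771·0.459/8.09×10^-7 = 1.00×10^6 → turbulent
ε/D = 0.0081/459 = 1.76×10^-5
Swamee-Jain: f = 0.01202
h_f = f(L/D)V²/(2g) = 0.01202·(1060/0.459)·1.771²/(2·9.81) = 4.437 m

h_f ≈ 4.44 m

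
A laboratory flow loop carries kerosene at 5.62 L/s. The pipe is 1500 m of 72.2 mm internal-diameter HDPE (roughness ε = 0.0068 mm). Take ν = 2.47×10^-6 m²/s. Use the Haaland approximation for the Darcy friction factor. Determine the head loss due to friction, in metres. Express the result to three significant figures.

h_f ≈ 43.9 m

V = 4Q/(πD²) = 4·0.00562/(π·0.0722²) = 1.373 m/s
Re = VD/ν = 1.373·0.0722/2.47×10^-6 = 4.01×10^4 → turbulent
ε/D = 0.0068/72.2 = 9.42×10^-5
Haaland: f = 0.02201
h_f = f(L/D)V²/(2g) = 0.02201·(1500/0.0722)·1.373²/(2·9.81) = 43.91 m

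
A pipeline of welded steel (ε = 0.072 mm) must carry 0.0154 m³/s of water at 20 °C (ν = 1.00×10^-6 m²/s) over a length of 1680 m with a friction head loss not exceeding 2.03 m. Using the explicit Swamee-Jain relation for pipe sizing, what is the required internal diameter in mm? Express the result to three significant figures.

D ≈ 203 mm

Swamee-Jain (Type III): D = 0.66·[ε^1.25·(LQ²/(gh_f))^4.75 + ν·Q^9.4·(L/(gh_f))^5.2]^0.04
LQ²/(gh_f) = 0.02001; L/(gh_f) = 84.36
Term 1 = ε^1.25·(…)^4.75 = 5.65×10^-14; Term 2 = ν·Q^9.4·(…)^5.2 = 9.52×10^-14
D = 0.66·(5.65×10^-14 + 9.52×10^-14)^0.04 = 0.2027 m = 203 mm
Check: V = 0.477 m/s, Re = 9.67×10^4, f = 0.01986, h_f = 1.91 m ≈ 2.03 m ✓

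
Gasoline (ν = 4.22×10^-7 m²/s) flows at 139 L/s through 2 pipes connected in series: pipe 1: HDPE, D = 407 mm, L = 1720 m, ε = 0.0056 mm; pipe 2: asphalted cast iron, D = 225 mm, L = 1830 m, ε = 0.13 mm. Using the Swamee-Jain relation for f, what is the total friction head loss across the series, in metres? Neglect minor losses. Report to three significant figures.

Pipe 1: V = 1.068 m/s, Re = 1.03×10^6, ε/D = 1.38×10^-5, f = 0.01189, h_1 = f(L/D)V²/2g = 2.923 m
Pipe 2: V = 3.496 m/s, Re = 1.86×10^6, ε/D = 5.78×10^-4, f = 0.01757, h_2 = f(L/D)V²/2g = 89.04 m
Series → Q common, losses add: H = Σh = 91.96 m

H ≈ 92.0 m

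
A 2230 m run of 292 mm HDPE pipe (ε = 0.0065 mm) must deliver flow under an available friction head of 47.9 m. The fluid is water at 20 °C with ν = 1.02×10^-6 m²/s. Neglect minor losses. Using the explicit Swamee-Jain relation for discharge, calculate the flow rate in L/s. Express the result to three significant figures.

Q ≈ 212 L/s

Swamee-Jain (Type II): Q = -0.965·√(gD⁵h_f/L)·ln[ε/(3.7D) + √(3.17ν²L/(gD³h_f))]
√(gD⁵h_f/L) = √(9.81·0.292⁵·47.9/2230) = 0.02115
ε/(3.7D) = 6.02×10^-6; √(3.17ν²L/(gD³h_f)) = 2.51×10^-5
Q = -0.965·0.02115·ln(3.109×10^-5) = 0.2118 m³/s
Check: V = 3.16 m/s, Re = 9.06×10^5, f = 0.01230, h_f = 47.9 m ≈ 47.9 m ✓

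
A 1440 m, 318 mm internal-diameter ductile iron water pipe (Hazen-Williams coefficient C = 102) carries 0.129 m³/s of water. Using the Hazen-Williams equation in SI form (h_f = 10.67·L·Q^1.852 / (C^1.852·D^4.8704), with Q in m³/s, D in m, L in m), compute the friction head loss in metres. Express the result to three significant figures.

h_f = 10.67·1440·0.129^1.852 / (102^1.852·0.318^4.8704) = 17.49 m

h_f ≈ 17.5 m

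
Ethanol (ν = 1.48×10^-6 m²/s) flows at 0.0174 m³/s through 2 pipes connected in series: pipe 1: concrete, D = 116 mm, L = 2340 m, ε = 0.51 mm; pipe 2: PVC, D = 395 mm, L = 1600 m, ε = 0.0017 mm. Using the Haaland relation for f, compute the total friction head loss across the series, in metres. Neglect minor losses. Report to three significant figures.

Pipe 1: V = 1.646 m/s, Re = 1.29×10^5, ε/D = 0.00440, f = 0.03000, h_1 = f(L/D)V²/2g = 83.60 m
Pipe 2: V = 0.1420 m/s, Re = 3.79×10^4, ε/D = 4.30×10^-6, f = 0.02208, h_2 = f(L/D)V²/2g = 0.09189 m
Series → Q common, losses add: H = Σh = 83.69 m

H ≈ 83.7 m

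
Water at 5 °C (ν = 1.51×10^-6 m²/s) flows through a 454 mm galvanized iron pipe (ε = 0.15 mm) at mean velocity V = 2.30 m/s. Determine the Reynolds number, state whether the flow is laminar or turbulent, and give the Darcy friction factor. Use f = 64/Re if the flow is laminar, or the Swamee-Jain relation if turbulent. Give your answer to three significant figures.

Re ≈ 6.92×10^5; turbulent; f ≈ 0.0163

Re = VD/ν = 2.300·0.454/1.51×10^-6 = 6.92×10^5
Re > 4000 → turbulent; ε/D = 3.30×10^-4
Swamee-Jain: f = 0.01630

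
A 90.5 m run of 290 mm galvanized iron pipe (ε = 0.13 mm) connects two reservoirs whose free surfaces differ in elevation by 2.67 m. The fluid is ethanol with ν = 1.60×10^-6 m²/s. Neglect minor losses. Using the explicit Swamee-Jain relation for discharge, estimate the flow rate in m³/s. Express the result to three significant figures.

Q ≈ 0.206 m³/s

Swamee-Jain (Type II): Q = -0.965·√(gD⁵h_f/L)·ln[ε/(3.7D) + √(3.17ν²L/(gD³h_f))]
√(gD⁵h_f/L) = √(9.81·0.290⁵·2.67/90.5) = 0.02436
ε/(3.7D) = 1.21×10^-4; √(3.17ν²L/(gD³h_f)) = 3.39×10^-5
Q = -0.965·0.02436·ln(1.551×10^-4) = 0.2062 m³/s
Check: V = 3.12 m/s, Re = 5.66×10^5, f = 0.01733, h_f = 2.69 m ≈ 2.67 m ✓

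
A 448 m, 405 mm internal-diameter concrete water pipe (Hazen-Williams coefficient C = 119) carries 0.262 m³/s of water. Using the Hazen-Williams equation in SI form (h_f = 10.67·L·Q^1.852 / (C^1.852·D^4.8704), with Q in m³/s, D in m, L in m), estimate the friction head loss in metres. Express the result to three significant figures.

h_f ≈ 4.68 m

h_f = 10.67·448·0.262^1.852 / (119^1.852·0.405^4.8704) = 4.678 m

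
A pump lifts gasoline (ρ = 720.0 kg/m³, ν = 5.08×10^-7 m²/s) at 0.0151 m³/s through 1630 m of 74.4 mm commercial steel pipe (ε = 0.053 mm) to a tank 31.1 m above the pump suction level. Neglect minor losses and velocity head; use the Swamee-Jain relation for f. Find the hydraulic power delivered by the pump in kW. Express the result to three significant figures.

V = 4Q/(πD²) = 3.473 m/s; Re = 5.09×10^5; ε/D = 7.12×10^-4; f = 0.01897
h_f = f(L/D)V²/2g = 255.6 m
Total head H = z + h_f = 31.1 + 255.6 = 286.7 m
P_hyd = ρgQH = 720.0·9.81·0.0151·286.7 = 30.58 kW

P_hyd ≈ 30.6 kW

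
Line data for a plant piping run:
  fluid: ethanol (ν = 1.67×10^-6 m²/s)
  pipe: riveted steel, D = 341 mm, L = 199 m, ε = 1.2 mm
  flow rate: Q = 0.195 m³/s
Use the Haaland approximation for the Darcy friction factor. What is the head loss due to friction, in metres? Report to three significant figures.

h_f ≈ 3.75 m

V = 4Q/(πD²) = 4·0.195/(π·0.341²) = 2.135 m/s
Re = VD/ν = 2.135·0.341/1.67×10^-6 = 4.36×10^5 → turbulent
ε/D = 1.2/341 = 0.00352
Haaland: f = 0.02769
h_f = f(L/D)V²/(2g) = 0.02769·(199/0.341)·2.135²/(2·9.81) = 3.754 m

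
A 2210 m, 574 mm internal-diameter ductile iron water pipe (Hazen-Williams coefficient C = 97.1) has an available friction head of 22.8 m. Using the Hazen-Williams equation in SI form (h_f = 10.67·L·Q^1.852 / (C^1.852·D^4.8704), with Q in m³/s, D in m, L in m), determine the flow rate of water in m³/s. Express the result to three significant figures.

Rearranging: Q = [h_f·C^1.852·D^4.8704 / (10.67·L)]^(1/1.852)
Q = [22.8·97.1^1.852·0.574^4.8704 / (10.67·2210)]^0.540 = 0.5314 m³/s

Q ≈ 0.531 m³/s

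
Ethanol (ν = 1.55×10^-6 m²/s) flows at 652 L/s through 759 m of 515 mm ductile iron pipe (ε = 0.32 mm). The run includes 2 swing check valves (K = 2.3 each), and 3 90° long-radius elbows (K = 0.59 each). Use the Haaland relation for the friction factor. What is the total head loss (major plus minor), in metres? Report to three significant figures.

V = 4Q/(πD²) = 3.130 m/s; V²/2g = 0.4993 m
Re = 1.04×10^6, ε/D = 6.21×10^-4 → f = 0.01794 (Haaland)
Major: h_f = f(L/D)·V²/2g = 0.01794·1474·0.4993 = 13.20 m
Minor: ΣK = 6.37; h_m = ΣK·V²/2g = 3.181 m
Total H_L = 13.20 + 3.181 = 16.38 m

H_L ≈ 16.4 m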